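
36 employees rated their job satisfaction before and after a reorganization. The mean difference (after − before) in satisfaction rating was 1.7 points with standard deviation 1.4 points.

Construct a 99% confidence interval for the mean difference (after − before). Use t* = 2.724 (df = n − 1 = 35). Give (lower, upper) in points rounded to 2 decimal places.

(1.06, 2.34)

This is a matched-pairs design, so SE = s_d/√n = 1.4/√36 = 0.2333.
Margin = 2.724 × 0.2333 = 0.6355; the interval is 1.7 ± 0.6355 = (1.06, 2.34).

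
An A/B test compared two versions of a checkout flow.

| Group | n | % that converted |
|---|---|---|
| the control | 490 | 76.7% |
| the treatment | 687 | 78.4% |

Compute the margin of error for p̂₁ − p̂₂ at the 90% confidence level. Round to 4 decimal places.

0.0407

Each SE is √(p̂(1−p̂)/n): √(0.7670·0.2330/490) = 0.01910 and √(0.7840·0.2160/687) = 0.01570.
SE(p̂₁ − p̂₂) = √(SE₁² + SE₂²) = √(0.00036481 + 0.00024649) = 0.02472, since the two samples are independent.
At 90% confidence z* = 1.645; margin = 1.645 × 0.02472 = 0.04066.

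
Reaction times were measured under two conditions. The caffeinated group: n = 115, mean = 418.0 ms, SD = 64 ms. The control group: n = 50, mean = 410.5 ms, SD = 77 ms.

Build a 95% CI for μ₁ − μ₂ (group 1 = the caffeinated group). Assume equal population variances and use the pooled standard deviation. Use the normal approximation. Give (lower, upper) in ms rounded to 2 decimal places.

Pooled variance s_p² = [114·64² + 49·77²] / (115+50−2) = 4647.0245, so s_p = 68.1691.
SE_diff = s_p·√(1/n₁ + 1/n₂) = 68.1691·√(1/115 + 1/50) = 11.5477.
z* = 1.960; margin = 1.960 × 11.5477 = 22.6335.
Difference = 418.0 − 410.5 = 7.5000.
7.5000 ± 22.6335 → (-15.13, 30.13).

(-15.13, 30.13)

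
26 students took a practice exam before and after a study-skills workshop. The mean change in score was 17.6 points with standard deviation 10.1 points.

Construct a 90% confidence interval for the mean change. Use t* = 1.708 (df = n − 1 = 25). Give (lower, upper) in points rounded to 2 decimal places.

(14.22, 20.98)

This is a matched-pairs design, so SE = s_d/√n = 10.1/√26 = 1.9808.
Margin = 1.708 × 1.9808 = 3.3832; the interval is 17.6 ± 3.3832 = (14.22, 20.98).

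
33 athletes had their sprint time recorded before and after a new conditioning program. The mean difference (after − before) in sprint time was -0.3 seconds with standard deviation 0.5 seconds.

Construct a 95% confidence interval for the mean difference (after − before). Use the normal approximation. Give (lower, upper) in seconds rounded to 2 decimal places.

This is a matched-pairs design, so SE = s_d/√n = 0.5/√33 = 0.0870.
Margin = 1.960 × 0.0870 = 0.1705; the interval is -0.3 ± 0.1705 = (-0.47, -0.13).

(-0.47, -0.13)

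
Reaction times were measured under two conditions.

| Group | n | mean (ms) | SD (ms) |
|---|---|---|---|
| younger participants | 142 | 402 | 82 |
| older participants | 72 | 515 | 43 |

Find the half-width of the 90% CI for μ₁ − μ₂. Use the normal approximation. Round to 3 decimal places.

SE₁ = s₁/√n₁ = 82/√142 = 6.8813; SE₂ = 43/√72 = 5.0676.
Independent samples, unequal variances: SE_diff = √(SE₁² + SE₂²) = √(47.35228969 + 25.68056976) = 8.5459.
z* = 1.645, so margin of error = 1.645 × 8.5459 = 14.0580.

14.058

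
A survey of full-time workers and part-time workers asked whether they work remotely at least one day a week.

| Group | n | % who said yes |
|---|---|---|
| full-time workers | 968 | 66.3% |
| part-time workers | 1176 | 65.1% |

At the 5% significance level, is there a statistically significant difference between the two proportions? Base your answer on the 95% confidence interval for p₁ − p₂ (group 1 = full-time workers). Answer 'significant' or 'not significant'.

Each SE is √(p̂(1−p̂)/n): √(0.6630·0.3370/968) = 0.01519 and √(0.6510·0.3490/1176) = 0.01390.
SE(p̂₁ − p̂₂) = √(SE₁² + SE₂²) = √(0.0002307361 + 0.00019321) = 0.02059, since the two samples are independent.
At 95% confidence z* = 1.960; margin = 1.960 × 0.02059 = 0.04036.
The difference is 0.6630 − 0.6510 = 0.0120, so the interval is 0.0120 ± 0.04036 = (-0.02836, 0.05236).
The interval (-0.02836, 0.05236) contains 0, so the difference is not significant.

not significant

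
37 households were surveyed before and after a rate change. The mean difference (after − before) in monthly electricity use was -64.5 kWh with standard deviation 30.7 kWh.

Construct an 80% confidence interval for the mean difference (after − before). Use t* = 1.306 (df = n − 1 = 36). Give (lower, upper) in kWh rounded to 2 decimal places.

This is a matched-pairs design, so SE = s_d/√n = 30.7/√37 = 5.0470.
Margin = 1.306 × 5.0470 = 6.5914; the interval is -64.5 ± 6.5914 = (-71.09, -57.91).

(-71.09, -57.91)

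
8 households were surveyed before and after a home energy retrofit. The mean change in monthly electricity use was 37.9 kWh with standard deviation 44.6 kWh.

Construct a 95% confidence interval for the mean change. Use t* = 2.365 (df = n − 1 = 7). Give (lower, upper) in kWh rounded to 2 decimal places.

(0.61, 75.19)

This is a matched-pairs design, so SE = s_d/√n = 44.6/√8 = 15.7685.
Margin = 2.365 × 15.7685 = 37.2925; the interval is 37.9 ± 37.2925 = (0.61, 75.19).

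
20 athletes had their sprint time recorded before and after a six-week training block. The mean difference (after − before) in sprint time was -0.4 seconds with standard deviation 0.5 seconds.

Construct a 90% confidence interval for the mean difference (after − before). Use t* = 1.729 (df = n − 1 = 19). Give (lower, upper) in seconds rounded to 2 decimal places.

(-0.59, -0.21)

Paired design: SE = s_d/√n = 0.5/√20 = 0.1118.
t* = 1.729; margin of error = 1.729 × 0.1118 = 0.1933.
-0.4 ± 0.1933 → (-0.59, -0.21).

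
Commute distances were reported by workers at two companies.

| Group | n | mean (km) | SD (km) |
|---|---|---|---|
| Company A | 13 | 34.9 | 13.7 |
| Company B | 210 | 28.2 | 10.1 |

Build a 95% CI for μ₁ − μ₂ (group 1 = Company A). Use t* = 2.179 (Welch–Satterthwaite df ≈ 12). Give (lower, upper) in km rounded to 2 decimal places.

SE₁ = s₁/√n₁ = 13.7/√13 = 3.7997; SE₂ = 10.1/√210 = 0.6970.
Independent samples, unequal variances: SE_diff = √(SE₁² + SE₂²) = √(14.43772009 + 0.485809) = 3.8631.
t* = 2.179, so margin of error = 2.179 × 3.8631 = 8.4177.
Difference in means = 34.9 − 28.2 = 6.7000.
6.7000 ± 8.4177 → (-1.72, 15.12).

(-1.72, 15.12)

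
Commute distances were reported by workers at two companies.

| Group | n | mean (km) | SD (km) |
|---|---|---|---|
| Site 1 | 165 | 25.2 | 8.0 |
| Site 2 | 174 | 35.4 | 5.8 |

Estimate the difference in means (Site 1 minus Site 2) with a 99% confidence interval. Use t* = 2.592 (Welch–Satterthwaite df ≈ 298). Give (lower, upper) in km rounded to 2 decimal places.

SE₁ = s₁/√n₁ = 8.0/√165 = 0.6228; SE₂ = 5.8/√174 = 0.4397.
Independent samples, unequal variances: SE_diff = √(SE₁² + SE₂²) = √(0.38787984 + 0.19333609) = 0.7624.
t* = 2.592, so margin of error = 2.592 × 0.7624 = 1.9761.
Difference in means = 25.2 − 35.4 = -10.2000.
-10.2000 ± 1.9761 → (-12.18, -8.22).

(-12.18, -8.22)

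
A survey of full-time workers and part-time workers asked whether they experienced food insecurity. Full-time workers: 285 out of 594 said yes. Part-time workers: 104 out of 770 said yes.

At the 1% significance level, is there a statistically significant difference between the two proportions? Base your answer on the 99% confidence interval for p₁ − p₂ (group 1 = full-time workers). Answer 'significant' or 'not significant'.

First, p̂₁ = 285/594 = 0.4798; p̂₂ = 104/770 = 0.1351.
The two standard errors are √(0.4798×0.5202/594) = 0.02050 and √(0.1351×0.8649/770) = 0.01232.
Because the samples are independent, SE_diff = √(0.02050² + 0.01232²) = 0.02392.
Using z* = 2.576 for 99%, ME = 2.576 × 0.02392 = 0.06162.
p̂₁ − p̂₂ = 0.3447; interval 0.3447 ± 0.06162 gives (0.28308, 0.40632).
The interval (0.28308, 0.40632) does not contain 0, so the difference is significant.

significant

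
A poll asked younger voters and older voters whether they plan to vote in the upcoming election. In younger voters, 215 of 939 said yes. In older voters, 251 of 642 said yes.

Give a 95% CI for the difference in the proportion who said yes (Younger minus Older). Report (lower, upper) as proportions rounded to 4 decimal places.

(-0.2083, -0.1157)

Sample proportions: 215/939 = 0.2290, 251/642 = 0.3910.
Each SE is √(p̂(1−p̂)/n): √(0.2290·0.7710/939) = 0.01371 and √(0.3910·0.6090/642) = 0.01926.
SE(p̂₁ − p̂₂) = √(SE₁² + SE₂²) = √(0.0001879641 + 0.0003709476) = 0.02364, since the two samples are independent.
At 95% confidence z* = 1.960; margin = 1.960 × 0.02364 = 0.04633.
The difference is 0.2290 − 0.3910 = -0.1620, so the interval is -0.1620 ± 0.04633 = (-0.2083, -0.1157).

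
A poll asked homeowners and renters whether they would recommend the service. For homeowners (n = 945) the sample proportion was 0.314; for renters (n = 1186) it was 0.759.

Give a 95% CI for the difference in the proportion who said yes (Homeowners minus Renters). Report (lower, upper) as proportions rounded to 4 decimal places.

SE₁ = √(p̂₁(1−p̂₁)/n₁) = √(0.3140·0.6860/945) = 0.01510; SE₂ = √(0.7590·0.2410/1186) = 0.01242.
Independent samples: SE of the difference = √(SE₁² + SE₂²) = √(0.00022801 + 0.0001542564) = 0.01955.
z* for 95% confidence is 1.960, so the margin of error is 1.960 × 0.01955 = 0.03832.
Point estimate p̂₁ − p̂₂ = 0.3140 − 0.7590 = -0.4450.
-0.4450 ± 0.03832 → (-0.4833, -0.4067).

(-0.4833, -0.4067)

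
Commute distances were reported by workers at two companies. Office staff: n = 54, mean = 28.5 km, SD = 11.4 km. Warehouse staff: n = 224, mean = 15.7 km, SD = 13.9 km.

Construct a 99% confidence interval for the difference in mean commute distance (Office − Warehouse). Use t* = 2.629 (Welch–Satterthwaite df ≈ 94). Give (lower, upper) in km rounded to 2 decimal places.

Per-group SEs: s₁/√n₁ = 11.4/√54 = 1.5513, s₂/√n₂ = 13.9/√224 = 0.9287.
Unpooled SE of the difference: √(2.40653169 + 0.86248369) = 1.8080.
Margin of error = t* · SE = 2.629 × 1.8080 = 4.7532.
x̄₁ − x̄₂ = 28.5 − 15.7 = 12.8000.
CI: 12.8000 ± 4.7532 = (8.05, 17.55).

(8.05, 17.55)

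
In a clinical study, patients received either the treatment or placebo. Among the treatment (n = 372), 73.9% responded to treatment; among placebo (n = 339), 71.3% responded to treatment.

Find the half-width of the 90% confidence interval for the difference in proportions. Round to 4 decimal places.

The two standard errors are √(0.7390×0.2610/372) = 0.02277 and √(0.7130×0.2870/339) = 0.02457.
Because the samples are independent, SE_diff = √(0.02277² + 0.02457²) = 0.03350.
Using z* = 1.645 for 90%, ME = 1.645 × 0.03350 = 0.05511.

0.0551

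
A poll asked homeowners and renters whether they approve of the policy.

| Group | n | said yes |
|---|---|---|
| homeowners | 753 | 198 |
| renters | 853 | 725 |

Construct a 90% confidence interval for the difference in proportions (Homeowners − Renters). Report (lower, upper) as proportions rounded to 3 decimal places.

(-0.620, -0.554)

p̂₁ = 198/753 = 0.2629 and p̂₂ = 725/853 = 0.8499.
SE₁ = √(p̂₁(1−p̂₁)/n₁) = √(0.2629·0.7371/753) = 0.01604; SE₂ = √(0.8499·0.1501/853) = 0.01223.
Independent samples: SE of the difference = √(SE₁² + SE₂²) = √(0.0002572816 + 0.0001495729) = 0.02017.
z* for 90% confidence is 1.645, so the margin of error is 1.645 × 0.02017 = 0.03318.
Point estimate p̂₁ − p̂₂ = 0.2629 − 0.8499 = -0.5870.
-0.5870 ± 0.03318 → (-0.620, -0.554).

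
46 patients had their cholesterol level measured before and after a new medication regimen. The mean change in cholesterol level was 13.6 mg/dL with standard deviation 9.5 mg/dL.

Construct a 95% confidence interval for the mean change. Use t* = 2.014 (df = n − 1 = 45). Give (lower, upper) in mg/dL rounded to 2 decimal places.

(10.78, 16.42)

Paired design: SE = s_d/√n = 9.5/√46 = 1.4007.
t* = 2.014; margin of error = 2.014 × 1.4007 = 2.8210.
13.6 ± 2.8210 → (10.78, 16.42).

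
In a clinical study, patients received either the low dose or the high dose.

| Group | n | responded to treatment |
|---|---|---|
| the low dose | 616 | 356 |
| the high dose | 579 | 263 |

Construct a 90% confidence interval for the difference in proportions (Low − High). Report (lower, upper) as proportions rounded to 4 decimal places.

(0.0765, 0.1709)

p̂₁ = 356/616 = 0.5779 and p̂₂ = 263/579 = 0.4542.
SE₁ = √(p̂₁(1−p̂₁)/n₁) = √(0.5779·0.4221/616) = 0.01990; SE₂ = √(0.4542·0.5458/579) = 0.02069.
Independent samples: SE of the difference = √(SE₁² + SE₂²) = √(0.00039601 + 0.0004280761) = 0.02871.
z* for 90% confidence is 1.645, so the margin of error is 1.645 × 0.02871 = 0.04723.
Point estimate p̂₁ − p̂₂ = 0.5779 − 0.4542 = 0.1237.
0.1237 ± 0.04723 → (0.0765, 0.1709).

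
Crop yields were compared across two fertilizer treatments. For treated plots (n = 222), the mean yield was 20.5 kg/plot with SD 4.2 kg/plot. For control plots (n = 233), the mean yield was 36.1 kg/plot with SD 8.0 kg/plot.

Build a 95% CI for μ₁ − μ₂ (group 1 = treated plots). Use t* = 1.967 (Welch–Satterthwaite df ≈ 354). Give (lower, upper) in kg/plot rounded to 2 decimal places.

Standard errors of each mean: 4.2/√222 = 0.2819 and 8.0/√233 = 0.5241.
SE(x̄₁ − x̄₂) = √(0.2819² + 0.5241²) = 0.5951 for independent samples with unequal variances.
With t* = 1.967, the margin is 1.967 × 0.5951 = 1.1706.
x̄₁ − x̄₂ = 20.5 − 36.1 = -15.6000; the interval is -15.6000 ± 1.1706 = (-16.77, -14.43).

(-16.77, -14.43)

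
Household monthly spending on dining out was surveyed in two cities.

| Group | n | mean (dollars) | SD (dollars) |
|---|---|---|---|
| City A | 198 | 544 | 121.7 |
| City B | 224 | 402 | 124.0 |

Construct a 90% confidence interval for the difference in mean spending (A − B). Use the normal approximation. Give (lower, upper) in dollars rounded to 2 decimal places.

Per-group SEs: s₁/√n₁ = 121.7/√198 = 8.6488, s₂/√n₂ = 124.0/√224 = 8.2851.
Unpooled SE of the difference: √(74.80174144 + 68.64288201) = 11.9768.
Margin of error = z* · SE = 1.645 × 11.9768 = 19.7018.
x̄₁ − x̄₂ = 544 − 402 = 142.0000.
CI: 142.0000 ± 19.7018 = (122.30, 161.70).

(122.30, 161.70)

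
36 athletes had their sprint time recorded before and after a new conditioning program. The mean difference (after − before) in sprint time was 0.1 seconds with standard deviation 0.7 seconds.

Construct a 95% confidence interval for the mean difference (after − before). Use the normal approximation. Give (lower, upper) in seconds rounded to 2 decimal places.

Paired design: SE = s_d/√n = 0.7/√36 = 0.1167.
z* = 1.960; margin of error = 1.960 × 0.1167 = 0.2287.
0.1 ± 0.2287 → (-0.13, 0.33).

(-0.13, 0.33)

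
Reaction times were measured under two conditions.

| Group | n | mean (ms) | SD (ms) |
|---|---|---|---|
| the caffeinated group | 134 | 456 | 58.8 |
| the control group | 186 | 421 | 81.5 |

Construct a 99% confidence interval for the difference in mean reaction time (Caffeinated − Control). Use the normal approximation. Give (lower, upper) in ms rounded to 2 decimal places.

(14.80, 55.20)

Standard errors of each mean: 58.8/√134 = 5.0795 and 81.5/√186 = 5.9759.
SE(x̄₁ − x̄₂) = √(5.0795² + 5.9759²) = 7.8430 for independent samples with unequal variances.
With z* = 2.576, the margin is 2.576 × 7.8430 = 20.2036.
x̄₁ − x̄₂ = 456 − 421 = 35.0000; the interval is 35.0000 ± 20.2036 = (14.80, 55.20).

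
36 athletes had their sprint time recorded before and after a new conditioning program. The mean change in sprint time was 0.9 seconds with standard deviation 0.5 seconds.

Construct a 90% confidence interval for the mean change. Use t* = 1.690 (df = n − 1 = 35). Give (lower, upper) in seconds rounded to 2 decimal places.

Paired design: SE = s_d/√n = 0.5/√36 = 0.0833.
t* = 1.690; margin of error = 1.690 × 0.0833 = 0.1408.
0.9 ± 0.1408 → (0.76, 1.04).

(0.76, 1.04)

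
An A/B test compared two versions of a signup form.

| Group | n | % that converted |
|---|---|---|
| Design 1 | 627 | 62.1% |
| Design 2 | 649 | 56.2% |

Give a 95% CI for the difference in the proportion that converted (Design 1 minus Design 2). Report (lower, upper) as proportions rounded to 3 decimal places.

(0.005, 0.113)

Each SE is √(p̂(1−p̂)/n): √(0.6210·0.3790/627) = 0.01937 and √(0.5620·0.4380/649) = 0.01948.
SE(p̂₁ − p̂₂) = √(SE₁² + SE₂²) = √(0.0003751969 + 0.0003794704) = 0.02747, since the two samples are independent.
At 95% confidence z* = 1.960; margin = 1.960 × 0.02747 = 0.05384.
The difference is 0.6210 − 0.5620 = 0.0590, so the interval is 0.0590 ± 0.05384 = (0.005, 0.113).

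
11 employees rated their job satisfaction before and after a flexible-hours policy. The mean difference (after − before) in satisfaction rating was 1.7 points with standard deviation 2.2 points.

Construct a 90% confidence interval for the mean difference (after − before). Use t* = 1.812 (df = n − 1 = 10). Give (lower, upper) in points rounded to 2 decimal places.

Paired design: SE = s_d/√n = 2.2/√11 = 0.6633.
t* = 1.812; margin of error = 1.812 × 0.6633 = 1.2019.
1.7 ± 1.2019 → (0.50, 2.90).

(0.50, 2.90)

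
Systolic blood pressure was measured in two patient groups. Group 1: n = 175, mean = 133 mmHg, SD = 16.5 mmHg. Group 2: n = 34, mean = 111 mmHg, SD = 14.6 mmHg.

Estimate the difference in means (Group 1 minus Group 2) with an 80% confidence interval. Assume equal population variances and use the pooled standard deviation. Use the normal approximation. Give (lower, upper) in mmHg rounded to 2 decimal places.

(18.10, 25.90)

s_p = √[((n₁−1)s₁² + (n₂−1)s₂²)/(n₁+n₂−2)] = √[(174·16.5² + 33·14.6²)/207] = 16.2120.
SE = 16.2120·√(1/175 + 1/34) = 3.0384.
With z* = 1.282, margin = 1.282 × 3.0384 = 3.8952.
x̄₁ − x̄₂ = 133 − 111 = 22.0000; interval 22.0000 ± 3.8952 = (18.10, 25.90).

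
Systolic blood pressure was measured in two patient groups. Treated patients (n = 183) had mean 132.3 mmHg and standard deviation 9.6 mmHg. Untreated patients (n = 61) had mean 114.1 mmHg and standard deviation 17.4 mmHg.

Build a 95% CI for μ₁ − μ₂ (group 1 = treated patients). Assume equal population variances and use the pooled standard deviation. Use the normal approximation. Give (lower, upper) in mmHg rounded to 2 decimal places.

s_p = √[((n₁−1)s₁² + (n₂−1)s₂²)/(n₁+n₂−2)] = √[(182·9.6² + 60·17.4²)/242] = 12.0156.
SE = 12.0156·√(1/183 + 1/61) = 1.7764.
With z* = 1.960, margin = 1.960 × 1.7764 = 3.4817.
x̄₁ − x̄₂ = 132.3 − 114.1 = 18.2000; interval 18.2000 ± 3.4817 = (14.72, 21.68).

(14.72, 21.68)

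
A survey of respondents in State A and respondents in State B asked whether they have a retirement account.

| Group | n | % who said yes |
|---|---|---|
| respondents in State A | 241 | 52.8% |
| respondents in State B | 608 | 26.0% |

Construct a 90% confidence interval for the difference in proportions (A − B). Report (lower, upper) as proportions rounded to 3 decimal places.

(0.208, 0.328)

Each SE is √(p̂(1−p̂)/n): √(0.5280·0.4720/241) = 0.03216 and √(0.2600·0.7400/608) = 0.01779.
SE(p̂₁ − p̂₂) = √(SE₁² + SE₂²) = √(0.0010342656 + 0.0003164841) = 0.03675, since the two samples are independent.
At 90% confidence z* = 1.645; margin = 1.645 × 0.03675 = 0.06045.
The difference is 0.5280 − 0.2600 = 0.2680, so the interval is 0.2680 ± 0.06045 = (0.208, 0.328).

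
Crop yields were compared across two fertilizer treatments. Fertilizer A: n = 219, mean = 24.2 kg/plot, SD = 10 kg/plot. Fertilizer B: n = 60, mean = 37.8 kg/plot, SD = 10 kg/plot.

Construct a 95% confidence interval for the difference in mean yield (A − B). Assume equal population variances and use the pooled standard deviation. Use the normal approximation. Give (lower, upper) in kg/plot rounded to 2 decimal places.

Pooled variance s_p² = [218·10² + 59·10²] / (219+60−2) = 100.0000, so s_p = 10.0000.
SE_diff = s_p·√(1/n₁ + 1/n₂) = 10.0000·√(1/219 + 1/60) = 1.4572.
z* = 1.960; margin = 1.960 × 1.4572 = 2.8561.
Difference = 24.2 − 37.8 = -13.6000.
-13.6000 ± 2.8561 → (-16.46, -10.74).

(-16.46, -10.74)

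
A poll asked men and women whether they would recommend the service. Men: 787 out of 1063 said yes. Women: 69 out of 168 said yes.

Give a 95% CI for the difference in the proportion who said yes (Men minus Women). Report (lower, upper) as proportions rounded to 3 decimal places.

(0.251, 0.409)

p̂₁ = 787/1063 = 0.7404 and p̂₂ = 69/168 = 0.4107.
SE₁ = √(p̂₁(1−p̂₁)/n₁) = √(0.7404·0.2596/1063) = 0.01345; SE₂ = √(0.4107·0.5893/168) = 0.03796.
Independent samples: SE of the difference = √(SE₁² + SE₂²) = √(0.0001809025 + 0.0014409616) = 0.04027.
z* for 95% confidence is 1.960, so the margin of error is 1.960 × 0.04027 = 0.07893.
Point estimate p̂₁ − p̂₂ = 0.7404 − 0.4107 = 0.3297.
0.3297 ± 0.07893 → (0.251, 0.409).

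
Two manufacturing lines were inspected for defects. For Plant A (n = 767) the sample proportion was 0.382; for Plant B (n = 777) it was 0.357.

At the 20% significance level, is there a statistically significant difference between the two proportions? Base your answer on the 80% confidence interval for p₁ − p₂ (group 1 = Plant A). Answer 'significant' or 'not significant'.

The two standard errors are √(0.3820×0.6180/767) = 0.01754 and √(0.3570×0.6430/777) = 0.01719.
Because the samples are independent, SE_diff = √(0.01754² + 0.01719²) = 0.02456.
Using z* = 1.282 for 80%, ME = 1.282 × 0.02456 = 0.03149.
p̂₁ − p̂₂ = 0.0250; interval 0.0250 ± 0.03149 gives (-0.00649, 0.05649).
The interval (-0.00649, 0.05649) contains 0, so the difference is not significant.

not significant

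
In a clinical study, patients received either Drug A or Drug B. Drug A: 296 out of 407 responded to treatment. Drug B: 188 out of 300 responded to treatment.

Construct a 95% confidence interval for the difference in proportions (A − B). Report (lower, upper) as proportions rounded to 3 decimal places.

p̂₁ = 296/407 = 0.7273 and p̂₂ = 188/300 = 0.6267.
SE₁ = √(p̂₁(1−p̂₁)/n₁) = √(0.7273·0.2727/407) = 0.02208; SE₂ = √(0.6267·0.3733/300) = 0.02793.
Independent samples: SE of the difference = √(SE₁² + SE₂²) = √(0.0004875264 + 0.0007800849) = 0.03560.
z* for 95% confidence is 1.960, so the margin of error is 1.960 × 0.03560 = 0.06978.
Point estimate p̂₁ − p̂₂ = 0.7273 − 0.6267 = 0.1006.
0.1006 ± 0.06978 → (0.031, 0.170).

(0.031, 0.170)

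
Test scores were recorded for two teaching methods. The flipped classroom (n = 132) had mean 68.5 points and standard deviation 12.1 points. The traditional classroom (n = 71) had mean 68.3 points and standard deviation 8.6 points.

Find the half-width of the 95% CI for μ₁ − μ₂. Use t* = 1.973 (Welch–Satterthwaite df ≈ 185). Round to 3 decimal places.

SE₁ = s₁/√n₁ = 12.1/√132 = 1.0532; SE₂ = 8.6/√71 = 1.0206.
Independent samples, unequal variances: SE_diff = √(SE₁² + SE₂²) = √(1.10923024 + 1.04162436) = 1.4666.
t* = 1.973, so margin of error = 1.973 × 1.4666 = 2.8936.

2.894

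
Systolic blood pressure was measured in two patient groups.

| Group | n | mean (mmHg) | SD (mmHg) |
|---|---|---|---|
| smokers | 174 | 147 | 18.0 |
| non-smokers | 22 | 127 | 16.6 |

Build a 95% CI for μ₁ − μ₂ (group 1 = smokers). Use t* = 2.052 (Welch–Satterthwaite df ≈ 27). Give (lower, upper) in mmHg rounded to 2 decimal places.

(12.22, 27.78)

Standard errors of each mean: 18.0/√174 = 1.3646 and 16.6/√22 = 3.5391.
SE(x̄₁ − x̄₂) = √(1.3646² + 3.5391²) = 3.7931 for independent samples with unequal variances.
With t* = 2.052, the margin is 2.052 × 3.7931 = 7.7834.
x̄₁ − x̄₂ = 147 − 127 = 20.0000; the interval is 20.0000 ± 7.7834 = (12.22, 27.78).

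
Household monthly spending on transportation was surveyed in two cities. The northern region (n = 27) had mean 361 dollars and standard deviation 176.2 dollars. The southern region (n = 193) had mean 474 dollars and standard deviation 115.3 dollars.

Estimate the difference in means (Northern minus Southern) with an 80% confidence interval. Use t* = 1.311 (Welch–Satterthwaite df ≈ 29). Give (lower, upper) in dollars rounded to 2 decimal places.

Standard errors of each mean: 176.2/√27 = 33.9097 and 115.3/√193 = 8.2995.
SE(x̄₁ − x̄₂) = √(33.9097² + 8.2995²) = 34.9106 for independent samples with unequal variances.
With t* = 1.311, the margin is 1.311 × 34.9106 = 45.7678.
x̄₁ − x̄₂ = 361 − 474 = -113.0000; the interval is -113.0000 ± 45.7678 = (-158.77, -67.23).

(-158.77, -67.23)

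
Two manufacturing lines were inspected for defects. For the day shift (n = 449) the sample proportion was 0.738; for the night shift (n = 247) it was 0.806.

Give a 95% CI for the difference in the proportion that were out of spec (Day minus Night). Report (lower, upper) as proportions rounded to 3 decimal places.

(-0.132, -0.004)

Each SE is √(p̂(1−p̂)/n): √(0.7380·0.2620/449) = 0.02075 and √(0.8060·0.1940/247) = 0.02516.
SE(p̂₁ − p̂₂) = √(SE₁² + SE₂²) = √(0.0004305625 + 0.0006330256) = 0.03261, since the two samples are independent.
At 95% confidence z* = 1.960; margin = 1.960 × 0.03261 = 0.06392.
The difference is 0.7380 − 0.8060 = -0.0680, so the interval is -0.0680 ± 0.06392 = (-0.132, -0.004).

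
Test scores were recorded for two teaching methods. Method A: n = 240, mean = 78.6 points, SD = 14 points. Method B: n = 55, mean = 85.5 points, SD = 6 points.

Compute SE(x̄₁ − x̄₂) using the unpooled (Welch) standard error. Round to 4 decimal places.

1.2129

Standard errors of each mean: 14/√240 = 0.9037 and 6/√55 = 0.8090.
SE(x̄₁ − x̄₂) = √(0.9037² + 0.8090²) = 1.2129 for independent samples with unequal variances.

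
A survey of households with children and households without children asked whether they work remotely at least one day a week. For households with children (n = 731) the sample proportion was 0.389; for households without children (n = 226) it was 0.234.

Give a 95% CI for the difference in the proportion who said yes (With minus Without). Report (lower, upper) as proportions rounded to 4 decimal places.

(0.0895, 0.2205)

SE₁ = √(p̂₁(1−p̂₁)/n₁) = √(0.3890·0.6110/731) = 0.01803; SE₂ = √(0.2340·0.7660/226) = 0.02816.
Independent samples: SE of the difference = √(SE₁² + SE₂²) = √(0.0003250809 + 0.0007929856) = 0.03344.
z* for 95% confidence is 1.960, so the margin of error is 1.960 × 0.03344 = 0.06554.
Point estimate p̂₁ − p̂₂ = 0.3890 − 0.2340 = 0.1550.
0.1550 ± 0.06554 → (0.0895, 0.2205).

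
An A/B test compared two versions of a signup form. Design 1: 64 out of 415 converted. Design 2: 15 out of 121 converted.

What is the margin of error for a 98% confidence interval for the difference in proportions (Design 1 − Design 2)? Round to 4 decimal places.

0.0810

First, p̂₁ = 64/415 = 0.1542; p̂₂ = 15/121 = 0.1240.
The two standard errors are √(0.1542×0.8458/415) = 0.01773 and √(0.1240×0.8760/121) = 0.02996.
Because the samples are independent, SE_diff = √(0.01773² + 0.02996²) = 0.03481.
Using z* = 2.326 for 98%, ME = 2.326 × 0.03481 = 0.08097.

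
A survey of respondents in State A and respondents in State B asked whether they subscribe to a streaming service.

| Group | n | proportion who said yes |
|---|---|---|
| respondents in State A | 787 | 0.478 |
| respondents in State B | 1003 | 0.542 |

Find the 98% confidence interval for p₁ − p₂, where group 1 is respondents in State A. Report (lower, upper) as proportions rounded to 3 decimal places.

(-0.119, -0.009)

SE₁ = √(p̂₁(1−p̂₁)/n₁) = √(0.4780·0.5220/787) = 0.01781; SE₂ = √(0.5420·0.4580/1003) = 0.01573.
Independent samples: SE of the difference = √(SE₁² + SE₂²) = √(0.0003171961 + 0.0002474329) = 0.02376.
z* for 98% confidence is 2.326, so the margin of error is 2.326 × 0.02376 = 0.05527.
Point estimate p̂₁ − p̂₂ = 0.4780 − 0.5420 = -0.0640.
-0.0640 ± 0.05527 → (-0.119, -0.009).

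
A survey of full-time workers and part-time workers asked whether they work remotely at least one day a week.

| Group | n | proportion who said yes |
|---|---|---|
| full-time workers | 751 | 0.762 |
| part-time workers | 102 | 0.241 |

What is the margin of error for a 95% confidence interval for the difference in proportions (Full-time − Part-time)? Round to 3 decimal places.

0.088

SE₁ = √(p̂₁(1−p̂₁)/n₁) = √(0.7620·0.2380/751) = 0.01554; SE₂ = √(0.2410·0.7590/102) = 0.04235.
Independent samples: SE of the difference = √(SE₁² + SE₂²) = √(0.0002414916 + 0.0017935225) = 0.04511.
z* for 95% confidence is 1.960, so the margin of error is 1.960 × 0.04511 = 0.08842.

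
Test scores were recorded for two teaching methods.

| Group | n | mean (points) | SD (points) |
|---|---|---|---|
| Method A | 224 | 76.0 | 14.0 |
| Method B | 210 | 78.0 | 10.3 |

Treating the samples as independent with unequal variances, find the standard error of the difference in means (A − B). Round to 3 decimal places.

Per-group SEs: s₁/√n₁ = 14.0/√224 = 0.9354, s₂/√n₂ = 10.3/√210 = 0.7108.
Unpooled SE of the difference: √(0.87497316 + 0.50523664) = 1.1748.

1.175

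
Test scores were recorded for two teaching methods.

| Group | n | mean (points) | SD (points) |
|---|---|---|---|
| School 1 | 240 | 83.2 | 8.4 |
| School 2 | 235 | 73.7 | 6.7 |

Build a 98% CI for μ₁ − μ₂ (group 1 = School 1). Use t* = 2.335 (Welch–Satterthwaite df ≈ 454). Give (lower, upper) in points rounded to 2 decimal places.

(7.87, 11.13)

Standard errors of each mean: 8.4/√240 = 0.5422 and 6.7/√235 = 0.4371.
SE(x̄₁ − x̄₂) = √(0.5422² + 0.4371²) = 0.6964 for independent samples with unequal variances.
With t* = 2.335, the margin is 2.335 × 0.6964 = 1.6261.
x̄₁ − x̄₂ = 83.2 − 73.7 = 9.5000; the interval is 9.5000 ± 1.6261 = (7.87, 11.13).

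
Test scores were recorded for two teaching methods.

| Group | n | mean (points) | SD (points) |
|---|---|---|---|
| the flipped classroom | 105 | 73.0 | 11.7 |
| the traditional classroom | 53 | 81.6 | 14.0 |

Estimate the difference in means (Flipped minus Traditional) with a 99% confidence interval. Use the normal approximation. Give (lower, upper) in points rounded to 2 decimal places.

(-14.36, -2.84)

Standard errors of each mean: 11.7/√105 = 1.1418 and 14.0/√53 = 1.9230.
SE(x̄₁ − x̄₂) = √(1.1418² + 1.9230²) = 2.2364 for independent samples with unequal variances.
With z* = 2.576, the margin is 2.576 × 2.2364 = 5.7610.
x̄₁ − x̄₂ = 73.0 − 81.6 = -8.6000; the interval is -8.6000 ± 5.7610 = (-14.36, -2.84).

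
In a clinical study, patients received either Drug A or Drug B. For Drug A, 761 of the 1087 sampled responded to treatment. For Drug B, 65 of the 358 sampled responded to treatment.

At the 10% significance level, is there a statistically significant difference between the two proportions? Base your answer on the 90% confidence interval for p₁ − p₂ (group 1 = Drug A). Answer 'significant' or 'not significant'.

significant

Sample proportions: 761/1087 = 0.7001, 65/358 = 0.1816.
Each SE is √(p̂(1−p̂)/n): √(0.7001·0.2999/1087) = 0.01390 and √(0.1816·0.8184/358) = 0.02038.
SE(p̂₁ − p̂₂) = √(SE₁² + SE₂²) = √(0.00019321 + 0.0004153444) = 0.02467, since the two samples are independent.
At 90% confidence z* = 1.645; margin = 1.645 × 0.02467 = 0.04058.
The difference is 0.7001 − 0.1816 = 0.5185, so the interval is 0.5185 ± 0.04058 = (0.47792, 0.55908).
The interval (0.47792, 0.55908) does not contain 0, so the difference is significant.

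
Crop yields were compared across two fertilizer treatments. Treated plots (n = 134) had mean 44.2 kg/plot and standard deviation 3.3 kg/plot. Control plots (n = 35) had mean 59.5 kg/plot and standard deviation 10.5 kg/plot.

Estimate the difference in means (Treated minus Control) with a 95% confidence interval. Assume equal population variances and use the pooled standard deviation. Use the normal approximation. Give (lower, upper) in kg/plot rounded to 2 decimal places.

Pooled variance s_p² = [133·3.3² + 34·10.5²] / (134+35−2) = 31.1190, so s_p = 5.5784.
SE_diff = s_p·√(1/n₁ + 1/n₂) = 5.5784·√(1/134 + 1/35) = 1.0589.
z* = 1.960; margin = 1.960 × 1.0589 = 2.0754.
Difference = 44.2 − 59.5 = -15.3000.
-15.3000 ± 2.0754 → (-17.38, -13.22).

(-17.38, -13.22)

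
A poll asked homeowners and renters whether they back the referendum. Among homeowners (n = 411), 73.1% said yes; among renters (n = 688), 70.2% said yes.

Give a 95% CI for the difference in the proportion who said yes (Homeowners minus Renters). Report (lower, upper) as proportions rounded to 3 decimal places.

The two standard errors are √(0.7310×0.2690/411) = 0.02187 and √(0.7020×0.2980/688) = 0.01744.
Because the samples are independent, SE_diff = √(0.02187² + 0.01744²) = 0.02797.
Using z* = 1.960 for 95%, ME = 1.960 × 0.02797 = 0.05482.
p̂₁ − p̂₂ = 0.0290; interval 0.0290 ± 0.05482 gives (-0.026, 0.084).

(-0.026, 0.084)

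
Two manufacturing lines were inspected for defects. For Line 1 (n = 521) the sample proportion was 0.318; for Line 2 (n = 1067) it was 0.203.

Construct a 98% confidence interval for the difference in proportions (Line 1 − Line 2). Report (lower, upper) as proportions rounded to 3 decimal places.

SE₁ = √(p̂₁(1−p̂₁)/n₁) = √(0.3180·0.6820/521) = 0.02040; SE₂ = √(0.2030·0.7970/1067) = 0.01231.
Independent samples: SE of the difference = √(SE₁² + SE₂²) = √(0.00041616 + 0.0001515361) = 0.02383.
z* for 98% confidence is 2.326, so the margin of error is 2.326 × 0.02383 = 0.05543.
Point estimate p̂₁ − p̂₂ = 0.3180 − 0.2030 = 0.1150.
0.1150 ± 0.05543 → (0.060, 0.170).

(0.060, 0.170)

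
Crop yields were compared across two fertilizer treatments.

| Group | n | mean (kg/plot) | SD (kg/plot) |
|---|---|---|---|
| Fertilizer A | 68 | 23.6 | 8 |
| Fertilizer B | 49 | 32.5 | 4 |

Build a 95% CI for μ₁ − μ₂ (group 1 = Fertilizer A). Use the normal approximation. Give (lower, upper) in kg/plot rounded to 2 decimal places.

(-11.11, -6.69)

Standard errors of each mean: 8/√68 = 0.9701 and 4/√49 = 0.5714.
SE(x̄₁ − x̄₂) = √(0.9701² + 0.5714²) = 1.1259 for independent samples with unequal variances.
With z* = 1.960, the margin is 1.960 × 1.1259 = 2.2068.
x̄₁ − x̄₂ = 23.6 − 32.5 = -8.9000; the interval is -8.9000 ± 2.2068 = (-11.11, -6.69).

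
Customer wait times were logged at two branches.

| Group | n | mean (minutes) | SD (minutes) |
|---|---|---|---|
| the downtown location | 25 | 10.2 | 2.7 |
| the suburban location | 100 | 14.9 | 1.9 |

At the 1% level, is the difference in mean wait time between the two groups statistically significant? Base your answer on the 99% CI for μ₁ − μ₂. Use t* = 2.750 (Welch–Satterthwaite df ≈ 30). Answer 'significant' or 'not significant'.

significant

Standard errors of each mean: 2.7/√25 = 0.5400 and 1.9/√100 = 0.1900.
SE(x̄₁ − x̄₂) = √(0.5400² + 0.1900²) = 0.5725 for independent samples with unequal variances.
With t* = 2.750, the margin is 2.750 × 0.5725 = 1.5744.
x̄₁ − x̄₂ = 10.2 − 14.9 = -4.7000; the interval is -4.7000 ± 1.5744 = (-6.2744, -3.1256).
The interval (-6.2744, -3.1256) does not contain 0, so the difference is significant.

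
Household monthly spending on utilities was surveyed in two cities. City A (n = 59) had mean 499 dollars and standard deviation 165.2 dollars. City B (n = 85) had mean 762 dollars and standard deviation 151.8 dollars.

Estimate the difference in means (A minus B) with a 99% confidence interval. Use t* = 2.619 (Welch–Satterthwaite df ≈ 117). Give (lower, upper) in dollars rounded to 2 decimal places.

SE₁ = s₁/√n₁ = 165.2/√59 = 21.5072; SE₂ = 151.8/√85 = 16.4650.
Independent samples, unequal variances: SE_diff = √(SE₁² + SE₂²) = √(462.55965184 + 271.096225) = 27.0861.
t* = 2.619, so margin of error = 2.619 × 27.0861 = 70.9385.
Difference in means = 499 − 762 = -263.0000.
-263.0000 ± 70.9385 → (-333.94, -192.06).

(-333.94, -192.06)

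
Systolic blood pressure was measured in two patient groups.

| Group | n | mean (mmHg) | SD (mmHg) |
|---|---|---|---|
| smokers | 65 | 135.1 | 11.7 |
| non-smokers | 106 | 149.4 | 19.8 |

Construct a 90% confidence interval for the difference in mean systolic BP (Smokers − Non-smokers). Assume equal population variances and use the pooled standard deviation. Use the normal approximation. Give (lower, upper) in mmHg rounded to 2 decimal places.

(-18.75, -9.85)

Pooled variance s_p² = [64·11.7² + 105·19.8²] / (65+106−2) = 295.4151, so s_p = 17.1876.
SE_diff = s_p·√(1/n₁ + 1/n₂) = 17.1876·√(1/65 + 1/106) = 2.7077.
z* = 1.645; margin = 1.645 × 2.7077 = 4.4542.
Difference = 135.1 − 149.4 = -14.3000.
-14.3000 ± 4.4542 → (-18.75, -9.85).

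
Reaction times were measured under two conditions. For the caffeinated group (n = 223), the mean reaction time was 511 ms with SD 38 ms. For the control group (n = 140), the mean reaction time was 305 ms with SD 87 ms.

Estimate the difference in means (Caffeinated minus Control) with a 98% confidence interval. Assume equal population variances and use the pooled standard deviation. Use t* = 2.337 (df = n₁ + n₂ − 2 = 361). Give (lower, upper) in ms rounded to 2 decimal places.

(190.46, 221.54)

s_p = √[((n₁−1)s₁² + (n₂−1)s₂²)/(n₁+n₂−2)] = √[(222·38² + 139·87²)/361] = 61.6634.
SE = 61.6634·√(1/223 + 1/140) = 6.6491.
With t* = 2.337, margin = 2.337 × 6.6491 = 15.5389.
x̄₁ − x̄₂ = 511 − 305 = 206.0000; interval 206.0000 ± 15.5389 = (190.46, 221.54).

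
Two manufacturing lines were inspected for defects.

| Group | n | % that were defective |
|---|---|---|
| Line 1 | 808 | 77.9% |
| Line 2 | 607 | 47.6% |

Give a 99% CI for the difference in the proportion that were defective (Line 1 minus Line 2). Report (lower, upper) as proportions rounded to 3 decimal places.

The two standard errors are √(0.7790×0.2210/808) = 0.01460 and √(0.4760×0.5240/607) = 0.02027.
Because the samples are independent, SE_diff = √(0.01460² + 0.02027²) = 0.02498.
Using z* = 2.576 for 99%, ME = 2.576 × 0.02498 = 0.06435.
p̂₁ − p̂₂ = 0.3030; interval 0.3030 ± 0.06435 gives (0.239, 0.367).

(0.239, 0.367)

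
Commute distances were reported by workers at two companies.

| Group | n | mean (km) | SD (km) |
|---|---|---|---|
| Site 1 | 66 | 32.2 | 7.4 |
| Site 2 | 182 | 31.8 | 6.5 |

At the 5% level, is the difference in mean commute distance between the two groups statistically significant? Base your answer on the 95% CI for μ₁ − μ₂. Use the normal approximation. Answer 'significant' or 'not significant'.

Per-group SEs: s₁/√n₁ = 7.4/√66 = 0.9109, s₂/√n₂ = 6.5/√182 = 0.4818.
Unpooled SE of the difference: √(0.82973881 + 0.23213124) = 1.0305.
Margin of error = z* · SE = 1.960 × 1.0305 = 2.0198.
x̄₁ − x̄₂ = 32.2 − 31.8 = 0.4000.
CI: 0.4000 ± 2.0198 = (-1.6198, 2.4198).
The interval (-1.6198, 2.4198) contains 0, so the difference is not significant.

not significant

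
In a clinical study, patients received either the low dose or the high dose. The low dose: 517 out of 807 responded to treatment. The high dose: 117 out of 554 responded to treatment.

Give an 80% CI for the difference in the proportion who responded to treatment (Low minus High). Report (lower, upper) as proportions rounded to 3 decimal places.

Sample proportions: 517/807 = 0.6406, 117/554 = 0.2112.
Each SE is √(p̂(1−p̂)/n): √(0.6406·0.3594/807) = 0.01689 and √(0.2112·0.7888/554) = 0.01734.
SE(p̂₁ − p̂₂) = √(SE₁² + SE₂²) = √(0.0002852721 + 0.0003006756) = 0.02421, since the two samples are independent.
At 80% confidence z* = 1.282; margin = 1.282 × 0.02421 = 0.03104.
The difference is 0.6406 − 0.2112 = 0.4294, so the interval is 0.4294 ± 0.03104 = (0.398, 0.460).

(0.398, 0.460)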